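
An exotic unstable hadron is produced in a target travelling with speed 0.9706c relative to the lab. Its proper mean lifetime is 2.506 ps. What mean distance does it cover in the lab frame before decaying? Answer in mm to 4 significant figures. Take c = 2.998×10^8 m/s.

γ = 1/√(1 − 0.9706²) = 4.15458
Dilated lifetime: Δt = γτ₀ = 4.15458 × 2.506 ps = 10.4114 ps
d = vΔt = 0.9706c × 10.4114 ps = 2.90986×10^8 m/s × 1.04114×10^-11 s = 3.030 mm

d ≈ 3.030 mm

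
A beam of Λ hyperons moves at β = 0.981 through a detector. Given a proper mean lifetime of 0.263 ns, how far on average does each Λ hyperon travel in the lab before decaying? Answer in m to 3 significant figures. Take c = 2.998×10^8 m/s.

d ≈ 0.399 m

γ = 1/√(1 − 0.981²) = 5.1544
Dilated lifetime: Δt = γτ₀ = 5.1544 × 0.263 ns = 1.3556 ns
d = vΔt = 0.981c × 1.3556 ns = 2.9410×10^8 m/s × 1.3556×10^-9 s = 0.399 m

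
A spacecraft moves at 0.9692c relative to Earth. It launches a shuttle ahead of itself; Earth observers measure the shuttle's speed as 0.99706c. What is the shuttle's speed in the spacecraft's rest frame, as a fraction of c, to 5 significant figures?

u' ≈ 0.82795c

Inverse velocity addition: u' = (u − v)/(1 − uv/c²)
= (0.99706 − 0.9692)/(1 − 0.99706×0.9692) = 0.027860/0.03364945 = 0.82795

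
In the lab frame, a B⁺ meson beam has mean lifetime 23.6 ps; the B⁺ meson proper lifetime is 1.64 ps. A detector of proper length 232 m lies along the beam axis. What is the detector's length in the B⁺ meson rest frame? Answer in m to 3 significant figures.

Time dilation ⇒ γ = Δt/τ₀ = 23.6/1.64 = 14.390
Length contraction: L = L₀/γ = 232/14.390 = 16.1 m

L ≈ 16.1 m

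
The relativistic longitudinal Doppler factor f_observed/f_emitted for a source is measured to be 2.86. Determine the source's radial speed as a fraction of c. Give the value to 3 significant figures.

f_obs/f_src = √((1+β)/(1−β)) = 2.86  ⇒  (1+β)/(1−β) = 8.1796
β = |1 − D²|/(1 + D²) = |1 − 8.1796|/(1 + 8.1796) = 0.782

β ≈ 0.782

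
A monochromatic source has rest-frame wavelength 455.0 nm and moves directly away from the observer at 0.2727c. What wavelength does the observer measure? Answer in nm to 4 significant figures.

Relativistic Doppler: λ_obs = λ_src √((1+β)/(1−β))
= 455.0 × √(1.27270/0.727300) = 455.0 × 1.32284 = 601.9 nm

λ_obs ≈ 601.9 nm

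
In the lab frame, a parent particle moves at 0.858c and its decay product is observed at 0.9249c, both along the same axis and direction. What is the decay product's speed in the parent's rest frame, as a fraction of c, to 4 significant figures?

Inverse velocity addition: u' = (u − v)/(1 − uv/c²)
= (0.9249 − 0.858)/(1 − 0.9249×0.858) = 0.06690/0.206436 = 0.3241

u' ≈ 0.3241c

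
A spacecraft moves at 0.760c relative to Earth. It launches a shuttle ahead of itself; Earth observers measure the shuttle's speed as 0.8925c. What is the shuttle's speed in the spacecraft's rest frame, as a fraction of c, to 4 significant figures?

Inverse velocity addition: u' = (u − v)/(1 − uv/c²)
= (0.8925 − 0.760)/(1 − 0.8925×0.760) = 0.1325/0.321700 = 0.4119

u' ≈ 0.4119c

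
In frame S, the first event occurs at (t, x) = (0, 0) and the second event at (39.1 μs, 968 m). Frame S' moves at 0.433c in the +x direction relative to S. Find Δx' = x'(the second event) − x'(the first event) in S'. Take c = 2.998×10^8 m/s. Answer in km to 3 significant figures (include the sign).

Δx' ≈ -4.56 km

γ = 1/√(1 − 0.433²) = 1.1094
Δx' = γ(Δx − vΔt) = 1.1094 × (968 m − 0.433×(2.998×10^8 m/s)×39.1×10^-6 s)
= 1.1094 × (-4107.7 m) = -4.56 km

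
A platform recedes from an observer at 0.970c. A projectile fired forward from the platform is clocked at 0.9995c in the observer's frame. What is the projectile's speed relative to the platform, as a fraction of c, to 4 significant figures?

Inverse velocity addition: u' = (u − v)/(1 − uv/c²)
= (0.9995 − 0.970)/(1 − 0.9995×0.970) = 0.02950/0.0304850 = 0.9677

u' ≈ 0.9677c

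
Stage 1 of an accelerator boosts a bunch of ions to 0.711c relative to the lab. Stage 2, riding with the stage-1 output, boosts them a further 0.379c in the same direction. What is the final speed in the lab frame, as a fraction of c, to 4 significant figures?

u ≈ 0.8586c

Compose boost 2: (0.379 + 0.711)/(1 + 0.379×0.711) = 1.090/1.26947 = 0.8586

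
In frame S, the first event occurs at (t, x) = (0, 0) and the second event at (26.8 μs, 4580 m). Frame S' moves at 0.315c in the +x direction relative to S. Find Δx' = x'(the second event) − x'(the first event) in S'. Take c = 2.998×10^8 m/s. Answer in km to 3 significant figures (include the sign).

γ = 1/√(1 − 0.315²) = 1.0536
Δx' = γ(Δx − vΔt) = 1.0536 × (4580 m − 0.315×(2.998×10^8 m/s)×26.8×10^-6 s)
= 1.0536 × (2049.1 m) = 2.16 km

Δx' ≈ 2.16 km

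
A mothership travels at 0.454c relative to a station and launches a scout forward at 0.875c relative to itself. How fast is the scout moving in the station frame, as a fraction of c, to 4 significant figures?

u ≈ 0.9512c

Compose boost 2: (0.875 + 0.454)/(1 + 0.875×0.454) = 1.329/1.39725 = 0.9512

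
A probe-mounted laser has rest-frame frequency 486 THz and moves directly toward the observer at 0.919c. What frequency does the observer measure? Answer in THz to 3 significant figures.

f_obs ≈ 2370 THz

Relativistic Doppler: f_obs = f_src √((1+β)/(1−β))
= 486 × √(1.9190/0.081000) = 486 × 4.8674 = 2370 THz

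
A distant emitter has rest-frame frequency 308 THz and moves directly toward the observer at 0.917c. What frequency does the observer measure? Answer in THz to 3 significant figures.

Relativistic Doppler: f_obs = f_src √((1+β)/(1−β))
= 308 × √(1.9170/0.083000) = 308 × 4.8059 = 1480 THz

f_obs ≈ 1480 THz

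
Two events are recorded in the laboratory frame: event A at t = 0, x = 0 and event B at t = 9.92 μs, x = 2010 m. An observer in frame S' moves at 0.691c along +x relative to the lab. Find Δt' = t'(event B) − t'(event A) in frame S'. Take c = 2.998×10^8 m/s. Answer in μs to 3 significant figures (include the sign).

γ = 1/√(1 − 0.691²) = 1.3834
Δt' = γ(Δt − vΔx/c²) = 1.3834 × (9.92 μs − 0.691×2010 m / (2.998×10^8 m/s))
= 1.3834 × (5.2872 μs) = 7.31 μs

Δt' ≈ 7.31 μs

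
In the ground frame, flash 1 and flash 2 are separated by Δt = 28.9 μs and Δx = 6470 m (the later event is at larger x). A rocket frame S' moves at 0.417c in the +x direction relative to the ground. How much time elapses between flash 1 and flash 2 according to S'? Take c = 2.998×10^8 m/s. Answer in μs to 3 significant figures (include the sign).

Δt' ≈ 21.9 μs

γ = 1/√(1 − 0.417²) = 1.1002
Δt' = γ(Δt − vΔx/c²) = 1.1002 × (28.9 μs − 0.417×6470 m / (2.998×10^8 m/s))
= 1.1002 × (19.901 μs) = 21.9 μs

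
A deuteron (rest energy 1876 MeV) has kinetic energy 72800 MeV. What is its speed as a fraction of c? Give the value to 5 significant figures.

β ≈ 0.99968

γ = 1 + K/(m₀c²) = 1 + 72800/1876 = 39.80597
β = √(1 − 1/γ²) = 0.99968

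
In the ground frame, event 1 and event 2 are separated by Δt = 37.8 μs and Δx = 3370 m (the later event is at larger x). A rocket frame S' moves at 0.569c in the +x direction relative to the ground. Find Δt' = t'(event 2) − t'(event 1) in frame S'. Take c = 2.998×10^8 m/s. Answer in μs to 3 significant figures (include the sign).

γ = 1/√(1 − 0.569²) = 1.2160
Δt' = γ(Δt − vΔx/c²) = 1.2160 × (37.8 μs − 0.569×3370 m / (2.998×10^8 m/s))
= 1.2160 × (31.404 μs) = 38.2 μs

Δt' ≈ 38.2 μs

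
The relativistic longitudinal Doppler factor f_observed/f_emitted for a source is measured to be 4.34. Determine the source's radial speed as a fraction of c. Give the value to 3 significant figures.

β ≈ 0.899

f_obs/f_src = √((1+β)/(1−β)) = 4.34  ⇒  (1+β)/(1−β) = 18.836
β = |1 − D²|/(1 + D²) = |1 − 18.836|/(1 + 18.836) = 0.899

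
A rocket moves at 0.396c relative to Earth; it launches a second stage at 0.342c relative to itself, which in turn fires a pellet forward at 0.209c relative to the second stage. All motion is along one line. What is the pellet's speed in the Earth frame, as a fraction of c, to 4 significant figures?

Compose boost 2: (0.342 + 0.396)/(1 + 0.342×0.396) = 0.7380/1.13543 = 0.649973
Compose boost 3: (0.209 + 0.649973)/(1 + 0.209×0.649973) = 0.858973/1.13584 = 0.7562

u ≈ 0.7562c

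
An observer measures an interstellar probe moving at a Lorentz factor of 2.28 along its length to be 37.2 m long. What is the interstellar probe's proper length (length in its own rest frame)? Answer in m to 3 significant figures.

γ = 2.28 (given)
L₀ = γL = 2.28 × 37.2 = 84.8 m

L₀ ≈ 84.8 m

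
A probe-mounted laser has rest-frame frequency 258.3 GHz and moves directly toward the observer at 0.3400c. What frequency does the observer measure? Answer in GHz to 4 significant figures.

Relativistic Doppler: f_obs = f_src √((1+β)/(1−β))
= 258.3 × √(1.34000/0.660000) = 258.3 × 1.42489 = 368.0 GHz

f_obs ≈ 368.0 GHz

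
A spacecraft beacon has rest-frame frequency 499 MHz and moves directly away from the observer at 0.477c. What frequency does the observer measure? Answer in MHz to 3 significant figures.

Relativistic Doppler: f_obs = f_src √((1−β)/(1+β))
= 499 × √(0.52300/1.4770) = 499 × 0.59506 = 297 MHz

f_obs ≈ 297 MHz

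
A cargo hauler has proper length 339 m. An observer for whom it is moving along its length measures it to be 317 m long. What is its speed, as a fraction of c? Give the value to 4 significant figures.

γ = L₀/L = 339/317 = 1.06940
β = √(1 − 1/γ²) = 0.3544

β ≈ 0.3544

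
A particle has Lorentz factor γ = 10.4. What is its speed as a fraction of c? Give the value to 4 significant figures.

β = √(1 − 1/γ²) = √(1 − 1/10.4²) = √(0.990754) = 0.9954

β ≈ 0.9954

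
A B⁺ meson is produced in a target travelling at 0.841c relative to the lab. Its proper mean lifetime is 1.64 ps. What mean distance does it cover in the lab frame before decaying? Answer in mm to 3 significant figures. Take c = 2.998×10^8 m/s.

d ≈ 0.764 mm

γ = 1/√(1 − 0.841²) = 1.8483
Dilated lifetime: Δt = γτ₀ = 1.8483 × 1.64 ps = 3.0312 ps
d = vΔt = 0.841c × 3.0312 ps = 2.5213×10^8 m/s × 3.0312×10^-12 s = 0.764 mm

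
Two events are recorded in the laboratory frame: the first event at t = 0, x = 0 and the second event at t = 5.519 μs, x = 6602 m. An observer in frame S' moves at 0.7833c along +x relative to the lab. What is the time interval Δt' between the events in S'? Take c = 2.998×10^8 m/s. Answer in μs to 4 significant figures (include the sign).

γ = 1/√(1 − 0.7833²) = 1.60864
Δt' = γ(Δt − vΔx/c²) = 1.60864 × (5.519 μs − 0.7833×6602 m / (2.998×10^8 m/s))
= 1.60864 × (-11.7303 μs) = -18.87 μs

Δt' ≈ -18.87 μs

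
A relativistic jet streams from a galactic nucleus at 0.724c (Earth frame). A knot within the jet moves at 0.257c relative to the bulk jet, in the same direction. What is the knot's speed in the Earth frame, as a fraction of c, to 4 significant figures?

Relativistic velocity addition: u = (u' + v)/(1 + u'v/c²)
= (0.257 + 0.724)/(1 + 0.257×0.724) = 0.9810/1.18607 = 0.8271

u ≈ 0.8271c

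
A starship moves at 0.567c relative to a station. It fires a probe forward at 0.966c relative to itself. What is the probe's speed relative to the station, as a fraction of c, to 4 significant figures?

Relativistic velocity addition: u = (u' + v)/(1 + u'v/c²)
= (0.966 + 0.567)/(1 + 0.966×0.567) = 1.533/1.54772 = 0.9905

u ≈ 0.9905c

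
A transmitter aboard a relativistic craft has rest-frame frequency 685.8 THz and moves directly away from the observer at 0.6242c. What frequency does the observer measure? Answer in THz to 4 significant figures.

f_obs ≈ 329.9 THz

Relativistic Doppler: f_obs = f_src √((1−β)/(1+β))
= 685.8 × √(0.375800/1.62420) = 685.8 × 0.481015 = 329.9 THz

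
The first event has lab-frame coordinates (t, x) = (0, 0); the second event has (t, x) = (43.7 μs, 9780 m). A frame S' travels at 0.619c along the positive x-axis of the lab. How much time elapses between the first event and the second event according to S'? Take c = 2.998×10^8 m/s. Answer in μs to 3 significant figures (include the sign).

Δt' ≈ 29.9 μs

γ = 1/√(1 − 0.619²) = 1.2733
Δt' = γ(Δt − vΔx/c²) = 1.2733 × (43.7 μs − 0.619×9780 m / (2.998×10^8 m/s))
= 1.2733 × (23.507 μs) = 29.9 μs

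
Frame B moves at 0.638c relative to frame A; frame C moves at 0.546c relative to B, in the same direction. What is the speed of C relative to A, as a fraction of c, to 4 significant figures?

Compose boost 2: (0.546 + 0.638)/(1 + 0.546×0.638) = 1.184/1.34835 = 0.8781

u ≈ 0.8781c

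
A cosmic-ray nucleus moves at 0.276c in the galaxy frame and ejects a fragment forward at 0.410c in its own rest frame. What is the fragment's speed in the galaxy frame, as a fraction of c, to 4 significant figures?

Compose boost 2: (0.410 + 0.276)/(1 + 0.410×0.276) = 0.6860/1.11316 = 0.6163

u ≈ 0.6163c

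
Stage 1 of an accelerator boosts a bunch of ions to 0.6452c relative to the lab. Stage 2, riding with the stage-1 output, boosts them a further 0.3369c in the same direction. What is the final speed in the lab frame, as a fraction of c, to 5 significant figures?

u ≈ 0.80674c

Compose boost 2: (0.3369 + 0.6452)/(1 + 0.3369×0.6452) = 0.98210/1.217368 = 0.80674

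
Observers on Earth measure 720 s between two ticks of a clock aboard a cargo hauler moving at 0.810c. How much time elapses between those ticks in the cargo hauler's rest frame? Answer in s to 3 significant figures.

γ = 1/√(1 − 0.810²) = 1.7052
Proper time: τ₀ = Δt/γ = 720/1.7052 = 422 s

τ₀ ≈ 422 s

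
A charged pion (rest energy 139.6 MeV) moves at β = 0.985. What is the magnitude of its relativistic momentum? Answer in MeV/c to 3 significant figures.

γ = 1/√(1 − 0.985²) = 5.7953
p = γβm₀c = 5.7953 × 0.985 × 139.6 MeV/c = 797 MeV/c

p ≈ 797 MeV/c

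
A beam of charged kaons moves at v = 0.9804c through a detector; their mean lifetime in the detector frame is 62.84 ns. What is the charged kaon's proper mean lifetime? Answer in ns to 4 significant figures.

γ = 1/√(1 − 0.9804²) = 5.07569
Proper time: τ₀ = Δt/γ = 62.84/5.07569 = 12.38 ns

τ₀ ≈ 12.38 ns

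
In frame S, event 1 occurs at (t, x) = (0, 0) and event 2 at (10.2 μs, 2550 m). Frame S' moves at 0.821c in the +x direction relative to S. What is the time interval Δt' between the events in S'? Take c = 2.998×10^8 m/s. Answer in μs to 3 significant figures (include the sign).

γ = 1/√(1 − 0.821²) = 1.7515
Δt' = γ(Δt − vΔx/c²) = 1.7515 × (10.2 μs − 0.821×2550 m / (2.998×10^8 m/s))
= 1.7515 × (3.2168 μs) = 5.63 μs

Δt' ≈ 5.63 μs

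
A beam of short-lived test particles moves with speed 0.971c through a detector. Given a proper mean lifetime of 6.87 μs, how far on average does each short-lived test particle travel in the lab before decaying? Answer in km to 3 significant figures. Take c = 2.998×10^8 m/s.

d ≈ 8.36 km

γ = 1/√(1 − 0.971²) = 4.1827
Dilated lifetime: Δt = γτ₀ = 4.1827 × 6.87 μs = 28.735 μs
d = vΔt = 0.971c × 28.735 μs = 2.9111×10^8 m/s × 2.8735×10^-5 s = 8.36 km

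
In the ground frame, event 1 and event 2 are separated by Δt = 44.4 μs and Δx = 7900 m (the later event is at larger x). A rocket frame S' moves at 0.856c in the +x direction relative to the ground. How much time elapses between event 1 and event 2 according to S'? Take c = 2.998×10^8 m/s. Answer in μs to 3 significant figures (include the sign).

γ = 1/√(1 − 0.856²) = 1.9343
Δt' = γ(Δt − vΔx/c²) = 1.9343 × (44.4 μs − 0.856×7900 m / (2.998×10^8 m/s))
= 1.9343 × (21.844 μs) = 42.3 μs

Δt' ≈ 42.3 μs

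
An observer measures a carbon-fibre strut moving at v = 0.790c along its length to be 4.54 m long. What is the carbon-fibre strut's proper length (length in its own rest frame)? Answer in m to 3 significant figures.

γ = 1/√(1 − 0.790²) = 1.6310
L₀ = γL = 1.6310 × 4.54 = 7.40 m

L₀ ≈ 7.40 m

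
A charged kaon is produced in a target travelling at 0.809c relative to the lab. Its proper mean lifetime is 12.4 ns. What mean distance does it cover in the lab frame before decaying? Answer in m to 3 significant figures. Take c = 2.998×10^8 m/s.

d ≈ 5.12 m

γ = 1/√(1 − 0.809²) = 1.7012
Dilated lifetime: Δt = γτ₀ = 1.7012 × 12.4 ns = 21.095 ns
d = vΔt = 0.809c × 21.095 ns = 2.4254×10^8 m/s × 2.1095×10^-8 s = 5.12 m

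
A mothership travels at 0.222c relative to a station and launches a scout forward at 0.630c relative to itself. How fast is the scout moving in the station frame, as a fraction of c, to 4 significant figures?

Compose boost 2: (0.630 + 0.222)/(1 + 0.630×0.222) = 0.8520/1.13986 = 0.7475

u ≈ 0.7475c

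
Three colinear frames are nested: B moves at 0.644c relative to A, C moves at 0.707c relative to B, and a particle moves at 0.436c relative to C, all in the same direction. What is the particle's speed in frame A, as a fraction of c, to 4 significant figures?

Compose boost 2: (0.707 + 0.644)/(1 + 0.707×0.644) = 1.351/1.45531 = 0.928326
Compose boost 3: (0.436 + 0.928326)/(1 + 0.436×0.928326) = 1.36433/1.40475 = 0.9712

u ≈ 0.9712c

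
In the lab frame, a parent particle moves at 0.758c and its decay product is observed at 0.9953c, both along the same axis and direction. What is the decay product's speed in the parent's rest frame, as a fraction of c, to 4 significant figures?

Inverse velocity addition: u' = (u − v)/(1 − uv/c²)
= (0.9953 − 0.758)/(1 − 0.9953×0.758) = 0.2373/0.245563 = 0.9664

u' ≈ 0.9664c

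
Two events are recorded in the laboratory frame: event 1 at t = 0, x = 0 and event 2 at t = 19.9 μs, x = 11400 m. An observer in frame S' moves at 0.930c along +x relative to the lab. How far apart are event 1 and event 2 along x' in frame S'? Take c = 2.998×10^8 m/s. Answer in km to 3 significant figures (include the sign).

γ = 1/√(1 − 0.930²) = 2.7206
Δx' = γ(Δx − vΔt) = 2.7206 × (11400 m − 0.930×(2.998×10^8 m/s)×19.9×10^-6 s)
= 2.7206 × (5851.6 m) = 15.9 km

Δx' ≈ 15.9 km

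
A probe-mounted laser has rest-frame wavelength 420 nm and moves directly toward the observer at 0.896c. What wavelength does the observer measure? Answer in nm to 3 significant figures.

λ_obs ≈ 98.4 nm

Relativistic Doppler: λ_obs = λ_src √((1−β)/(1+β))
= 420 × √(0.10400/1.8960) = 420 × 0.23421 = 98.4 nm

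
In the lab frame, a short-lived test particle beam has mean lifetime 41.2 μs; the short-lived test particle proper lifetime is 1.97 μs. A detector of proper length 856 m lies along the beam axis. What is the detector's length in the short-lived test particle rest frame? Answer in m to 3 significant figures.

Time dilation ⇒ γ = Δt/τ₀ = 41.2/1.97 = 20.914
Length contraction: L = L₀/γ = 856/20.914 = 40.9 m

L ≈ 40.9 m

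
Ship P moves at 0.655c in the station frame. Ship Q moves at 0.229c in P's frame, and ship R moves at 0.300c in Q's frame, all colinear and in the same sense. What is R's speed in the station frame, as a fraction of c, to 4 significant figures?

Compose boost 2: (0.229 + 0.655)/(1 + 0.229×0.655) = 0.8840/1.15000 = 0.768699
Compose boost 3: (0.300 + 0.768699)/(1 + 0.300×0.768699) = 1.06870/1.23061 = 0.8684

u ≈ 0.8684c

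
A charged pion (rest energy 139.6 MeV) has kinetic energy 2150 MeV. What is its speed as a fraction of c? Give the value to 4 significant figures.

γ = 1 + K/(m₀c²) = 1 + 2150/139.6 = 16.4011
β = √(1 − 1/γ²) = 0.9981

β ≈ 0.9981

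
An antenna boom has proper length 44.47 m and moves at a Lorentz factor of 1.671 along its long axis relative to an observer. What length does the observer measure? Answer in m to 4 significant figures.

γ = 1.671 (given)
Length contraction: L = L₀/γ = 44.47/1.671 = 26.61 m

L ≈ 26.61 m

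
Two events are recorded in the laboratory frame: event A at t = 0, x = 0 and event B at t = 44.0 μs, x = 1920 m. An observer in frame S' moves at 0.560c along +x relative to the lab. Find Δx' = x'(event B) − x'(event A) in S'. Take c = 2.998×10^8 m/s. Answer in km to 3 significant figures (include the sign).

γ = 1/√(1 − 0.560²) = 1.2070
Δx' = γ(Δx − vΔt) = 1.2070 × (1920 m − 0.560×(2.998×10^8 m/s)×44.0×10^-6 s)
= 1.2070 × (-5467.1 m) = -6.60 km

Δx' ≈ -6.60 km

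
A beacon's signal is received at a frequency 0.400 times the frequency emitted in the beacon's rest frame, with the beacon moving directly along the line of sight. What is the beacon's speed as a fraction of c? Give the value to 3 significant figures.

f_obs/f_src = √((1−β)/(1+β)) = 0.400  ⇒  (1−β)/(1+β) = 0.16000
β = |1 − D²|/(1 + D²) = |1 − 0.16000|/(1 + 0.16000) = 0.724

β ≈ 0.724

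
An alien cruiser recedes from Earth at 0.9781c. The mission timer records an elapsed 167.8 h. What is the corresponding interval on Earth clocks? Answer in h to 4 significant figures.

Δt ≈ 806.2 h

γ = 1/√(1 − 0.9781²) = 4.80456
Time dilation: Δt = γτ₀ = 4.80456 × 167.8 h = 806.2 h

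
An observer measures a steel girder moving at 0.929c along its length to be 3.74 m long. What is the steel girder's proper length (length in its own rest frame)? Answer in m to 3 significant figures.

L₀ ≈ 10.1 m

γ = 1/√(1 − 0.929²) = 2.7021
L₀ = γL = 2.7021 × 3.74 = 10.1 m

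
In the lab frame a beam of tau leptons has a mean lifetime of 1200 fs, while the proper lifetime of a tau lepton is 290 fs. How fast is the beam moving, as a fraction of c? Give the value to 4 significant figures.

γ = Δt/τ₀ = 1200/290 = 4.13793
β = √(1 − 1/γ²) = √(1 − 1/4.13793²) = 0.9704

β ≈ 0.9704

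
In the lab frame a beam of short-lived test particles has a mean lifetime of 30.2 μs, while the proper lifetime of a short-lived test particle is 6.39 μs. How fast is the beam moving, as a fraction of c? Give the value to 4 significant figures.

γ = Δt/τ₀ = 30.2/6.39 = 4.72613
β = √(1 − 1/γ²) = √(1 − 1/4.72613²) = 0.9774

β ≈ 0.9774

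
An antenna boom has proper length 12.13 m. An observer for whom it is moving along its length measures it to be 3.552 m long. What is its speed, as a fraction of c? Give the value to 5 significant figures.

γ = L₀/L = 12.13/3.552 = 3.414977
β = √(1 − 1/γ²) = 0.95617

β ≈ 0.95617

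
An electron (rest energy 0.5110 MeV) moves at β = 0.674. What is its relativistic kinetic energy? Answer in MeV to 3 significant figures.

γ = 1/√(1 − 0.674²) = 1.3537
K = (γ − 1)m₀c² = (1.3537 − 1) × 0.5110 MeV = 0.35367 × 0.5110 MeV = 0.181 MeV

K ≈ 0.181 MeV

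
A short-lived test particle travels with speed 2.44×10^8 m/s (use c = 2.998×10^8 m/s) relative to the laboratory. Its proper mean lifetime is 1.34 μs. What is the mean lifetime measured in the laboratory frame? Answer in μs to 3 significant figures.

Δt ≈ 2.31 μs

β = v/c = 2.44×10^8 / 2.998×10^8 = 0.81388
γ = 1/√(1 − 0.81388²) = 1.7211
Time dilation: Δt = γτ₀ = 1.7211 × 1.34 μs = 2.31 μs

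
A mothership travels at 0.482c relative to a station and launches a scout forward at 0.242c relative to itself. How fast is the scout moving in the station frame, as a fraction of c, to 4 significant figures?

u ≈ 0.6484c

Compose boost 2: (0.242 + 0.482)/(1 + 0.242×0.482) = 0.7240/1.11664 = 0.6484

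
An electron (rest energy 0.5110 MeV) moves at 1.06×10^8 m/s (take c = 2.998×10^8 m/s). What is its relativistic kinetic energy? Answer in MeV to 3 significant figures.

β = v/c = 1.06×10^8 / 2.998×10^8 = 0.35357
γ = 1/√(1 − 0.35357²) = 1.0691
K = (γ − 1)m₀c² = (1.0691 − 1) × 0.5110 MeV = 0.069052 × 0.5110 MeV = 0.0353 MeV

K ≈ 0.0353 MeV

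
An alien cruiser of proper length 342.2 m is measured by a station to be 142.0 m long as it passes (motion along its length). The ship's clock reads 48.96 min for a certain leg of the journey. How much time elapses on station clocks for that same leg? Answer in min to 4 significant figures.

Length contraction ⇒ γ = L₀/L = 342.2/142.0 = 2.40986
Time dilation: Δt = γτ₀ = 2.40986 × 48.96 min = 118.0 min

Δt ≈ 118.0 min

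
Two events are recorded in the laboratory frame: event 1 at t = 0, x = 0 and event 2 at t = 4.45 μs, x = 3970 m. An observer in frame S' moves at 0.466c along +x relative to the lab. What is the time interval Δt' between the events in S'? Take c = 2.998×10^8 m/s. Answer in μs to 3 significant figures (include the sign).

Δt' ≈ -1.94 μs

γ = 1/√(1 − 0.466²) = 1.1302
Δt' = γ(Δt − vΔx/c²) = 1.1302 × (4.45 μs − 0.466×3970 m / (2.998×10^8 m/s))
= 1.1302 × (-1.7208 μs) = -1.94 μs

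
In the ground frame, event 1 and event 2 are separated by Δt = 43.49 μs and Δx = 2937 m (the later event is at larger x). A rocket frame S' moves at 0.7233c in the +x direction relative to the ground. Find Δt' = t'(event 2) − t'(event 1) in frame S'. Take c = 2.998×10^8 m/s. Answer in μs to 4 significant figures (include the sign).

Δt' ≈ 52.72 μs

γ = 1/√(1 − 0.7233²) = 1.44815
Δt' = γ(Δt − vΔx/c²) = 1.44815 × (43.49 μs − 0.7233×2937 m / (2.998×10^8 m/s))
= 1.44815 × (36.4042 μs) = 52.72 μs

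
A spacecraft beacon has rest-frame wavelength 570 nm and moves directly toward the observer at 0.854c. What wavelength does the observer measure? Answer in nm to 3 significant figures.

Relativistic Doppler: λ_obs = λ_src √((1−β)/(1+β))
= 570 × √(0.14600/1.8540) = 570 × 0.28062 = 160 nm

λ_obs ≈ 160 nm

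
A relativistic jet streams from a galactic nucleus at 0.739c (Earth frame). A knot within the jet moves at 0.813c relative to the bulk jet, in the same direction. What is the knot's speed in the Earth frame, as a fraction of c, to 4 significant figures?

Relativistic velocity addition: u = (u' + v)/(1 + u'v/c²)
= (0.813 + 0.739)/(1 + 0.813×0.739) = 1.552/1.60081 = 0.9695

u ≈ 0.9695c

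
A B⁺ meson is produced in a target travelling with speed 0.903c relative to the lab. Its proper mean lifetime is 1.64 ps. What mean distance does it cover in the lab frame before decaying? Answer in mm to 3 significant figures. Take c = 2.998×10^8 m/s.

d ≈ 1.03 mm

γ = 1/√(1 − 0.903²) = 2.3275
Dilated lifetime: Δt = γτ₀ = 2.3275 × 1.64 ps = 3.8171 ps
d = vΔt = 0.903c × 3.8171 ps = 2.7072×10^8 m/s × 3.8171×10^-12 s = 1.03 mm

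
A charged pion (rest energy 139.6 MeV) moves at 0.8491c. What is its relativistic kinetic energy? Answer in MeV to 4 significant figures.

γ = 1/√(1 − 0.8491²) = 1.89311
K = (γ − 1)m₀c² = (1.89311 − 1) × 139.6 MeV = 0.893107 × 139.6 MeV = 124.7 MeV

K ≈ 124.7 MeV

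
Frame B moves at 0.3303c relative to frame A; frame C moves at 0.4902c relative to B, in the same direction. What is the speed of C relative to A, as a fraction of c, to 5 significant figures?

u ≈ 0.70616c

Compose boost 2: (0.4902 + 0.3303)/(1 + 0.4902×0.3303) = 0.82050/1.161913 = 0.70616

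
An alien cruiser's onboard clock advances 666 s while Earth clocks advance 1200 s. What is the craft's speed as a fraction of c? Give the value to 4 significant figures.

β ≈ 0.8319

γ = Δt/τ₀ = 1200/666 = 1.80180
β = √(1 − 1/γ²) = √(1 − 1/1.80180²) = 0.8319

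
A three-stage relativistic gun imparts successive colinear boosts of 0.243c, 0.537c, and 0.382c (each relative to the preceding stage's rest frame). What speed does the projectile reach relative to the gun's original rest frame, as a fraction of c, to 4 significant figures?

Compose boost 2: (0.537 + 0.243)/(1 + 0.537×0.243) = 0.7800/1.13049 = 0.689966
Compose boost 3: (0.382 + 0.689966)/(1 + 0.382×0.689966) = 1.07197/1.26357 = 0.8484

u ≈ 0.8484c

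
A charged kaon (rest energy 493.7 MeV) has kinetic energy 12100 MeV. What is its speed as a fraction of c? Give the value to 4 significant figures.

β ≈ 0.9992

γ = 1 + K/(m₀c²) = 1 + 12100/493.7 = 25.5088
β = √(1 − 1/γ²) = 0.9992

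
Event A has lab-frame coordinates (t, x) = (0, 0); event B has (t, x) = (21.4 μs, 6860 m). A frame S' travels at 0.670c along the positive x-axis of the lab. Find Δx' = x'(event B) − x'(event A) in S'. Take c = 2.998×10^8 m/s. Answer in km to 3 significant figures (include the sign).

Δx' ≈ 3.45 km

γ = 1/√(1 − 0.670²) = 1.3471
Δx' = γ(Δx − vΔt) = 1.3471 × (6860 m − 0.670×(2.998×10^8 m/s)×21.4×10^-6 s)
= 1.3471 × (2561.5 m) = 3.45 km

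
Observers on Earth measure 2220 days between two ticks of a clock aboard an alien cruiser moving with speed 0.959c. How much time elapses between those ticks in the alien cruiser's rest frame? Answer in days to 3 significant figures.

γ = 1/√(1 − 0.959²) = 3.5285
Proper time: τ₀ = Δt/γ = 2220/3.5285 = 629 days

τ₀ ≈ 629 days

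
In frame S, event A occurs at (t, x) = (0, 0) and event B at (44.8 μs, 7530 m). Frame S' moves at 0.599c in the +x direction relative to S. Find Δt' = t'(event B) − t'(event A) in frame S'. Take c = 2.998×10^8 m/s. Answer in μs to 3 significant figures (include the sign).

γ = 1/√(1 − 0.599²) = 1.2488
Δt' = γ(Δt − vΔx/c²) = 1.2488 × (44.8 μs − 0.599×7530 m / (2.998×10^8 m/s))
= 1.2488 × (29.755 μs) = 37.2 μs

Δt' ≈ 37.2 μs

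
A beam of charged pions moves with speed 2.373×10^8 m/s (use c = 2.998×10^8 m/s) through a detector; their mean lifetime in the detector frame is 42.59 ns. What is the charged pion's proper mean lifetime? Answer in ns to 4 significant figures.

τ₀ ≈ 26.03 ns

β = v/c = 2.373×10^8 / 2.998×10^8 = 0.791528
γ = 1/√(1 − 0.791528²) = 1.63630
Proper time: τ₀ = Δt/γ = 42.59/1.63630 = 26.03 ns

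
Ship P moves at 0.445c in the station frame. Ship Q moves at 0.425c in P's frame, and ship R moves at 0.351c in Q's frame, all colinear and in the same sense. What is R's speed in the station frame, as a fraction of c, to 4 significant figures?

Compose boost 2: (0.425 + 0.445)/(1 + 0.425×0.445) = 0.8700/1.18912 = 0.731630
Compose boost 3: (0.351 + 0.731630)/(1 + 0.351×0.731630) = 1.08263/1.25680 = 0.8614

u ≈ 0.8614c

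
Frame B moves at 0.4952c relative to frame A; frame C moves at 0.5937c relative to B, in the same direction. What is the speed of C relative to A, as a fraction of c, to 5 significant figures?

u ≈ 0.84150c

Compose boost 2: (0.5937 + 0.4952)/(1 + 0.5937×0.4952) = 1.0889/1.294000 = 0.84150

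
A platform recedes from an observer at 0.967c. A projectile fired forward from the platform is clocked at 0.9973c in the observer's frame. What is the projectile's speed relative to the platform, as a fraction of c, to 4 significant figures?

Inverse velocity addition: u' = (u − v)/(1 − uv/c²)
= (0.9973 − 0.967)/(1 − 0.9973×0.967) = 0.03030/0.0356109 = 0.8509

u' ≈ 0.8509c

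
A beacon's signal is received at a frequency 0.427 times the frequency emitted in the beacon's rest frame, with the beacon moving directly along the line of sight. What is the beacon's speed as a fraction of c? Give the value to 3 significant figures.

β ≈ 0.692

f_obs/f_src = √((1−β)/(1+β)) = 0.427  ⇒  (1−β)/(1+β) = 0.18233
β = |1 − D²|/(1 + D²) = |1 − 0.18233|/(1 + 0.18233) = 0.692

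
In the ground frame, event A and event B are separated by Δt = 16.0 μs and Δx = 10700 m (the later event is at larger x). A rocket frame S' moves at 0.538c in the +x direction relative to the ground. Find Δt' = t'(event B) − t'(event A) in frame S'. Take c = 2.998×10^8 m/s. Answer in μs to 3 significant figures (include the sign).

Δt' ≈ -3.80 μs

γ = 1/√(1 − 0.538²) = 1.1863
Δt' = γ(Δt − vΔx/c²) = 1.1863 × (16.0 μs − 0.538×10700 m / (2.998×10^8 m/s))
= 1.1863 × (-3.2015 μs) = -3.80 μs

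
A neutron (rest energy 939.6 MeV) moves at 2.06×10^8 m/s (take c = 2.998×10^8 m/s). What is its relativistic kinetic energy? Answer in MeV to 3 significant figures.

β = v/c = 2.06×10^8 / 2.998×10^8 = 0.68712
γ = 1/√(1 − 0.68712²) = 1.3764
K = (γ − 1)m₀c² = (1.3764 − 1) × 939.6 MeV = 0.37639 × 939.6 MeV = 354 MeV

K ≈ 354 MeV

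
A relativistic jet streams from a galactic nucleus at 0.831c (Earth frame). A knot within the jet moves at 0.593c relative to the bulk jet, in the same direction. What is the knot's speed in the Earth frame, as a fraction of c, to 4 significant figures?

Relativistic velocity addition: u = (u' + v)/(1 + u'v/c²)
= (0.593 + 0.831)/(1 + 0.593×0.831) = 1.424/1.49278 = 0.9539

u ≈ 0.9539c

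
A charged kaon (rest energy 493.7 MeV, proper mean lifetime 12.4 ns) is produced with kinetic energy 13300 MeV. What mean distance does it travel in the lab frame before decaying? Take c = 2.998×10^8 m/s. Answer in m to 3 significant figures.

d ≈ 104 m

γ = 1 + K/(m₀c²) = 1 + 13300/493.7 = 27.939
β = √(1 − 1/γ²) = 0.99936
Dilated lifetime: γτ₀ = 27.939 × 12.4 ns = 346.45 ns
d = βc·γτ₀ = 0.99936 × (2.998×10^8 m/s) × 3.4645×10^-7 s = 104 m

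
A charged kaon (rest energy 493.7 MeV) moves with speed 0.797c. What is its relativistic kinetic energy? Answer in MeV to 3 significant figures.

K ≈ 324 MeV

γ = 1/√(1 − 0.797²) = 1.6557
K = (γ − 1)m₀c² = (1.6557 − 1) × 493.7 MeV = 0.65569 × 493.7 MeV = 324 MeV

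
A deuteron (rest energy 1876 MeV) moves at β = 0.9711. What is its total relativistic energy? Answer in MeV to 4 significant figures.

E ≈ 7860 MeV

γ = 1/√(1 − 0.9711²) = 4.18983
E = γm₀c² = 4.18983 × 1876 MeV = 7860 MeV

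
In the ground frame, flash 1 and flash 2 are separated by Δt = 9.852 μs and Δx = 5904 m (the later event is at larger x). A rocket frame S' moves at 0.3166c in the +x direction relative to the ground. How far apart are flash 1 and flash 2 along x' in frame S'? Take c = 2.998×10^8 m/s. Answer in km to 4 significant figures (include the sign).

Δx' ≈ 5.238 km

γ = 1/√(1 − 0.3166²) = 1.05423
Δx' = γ(Δx − vΔt) = 1.05423 × (5904 m − 0.3166×(2.998×10^8 m/s)×9.852×10^-6 s)
= 1.05423 × (4968.88 m) = 5.238 km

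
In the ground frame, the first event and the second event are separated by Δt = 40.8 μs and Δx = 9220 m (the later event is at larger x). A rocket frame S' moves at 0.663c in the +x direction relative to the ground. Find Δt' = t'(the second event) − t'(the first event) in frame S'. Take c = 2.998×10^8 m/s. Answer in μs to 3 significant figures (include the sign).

γ = 1/√(1 − 0.663²) = 1.3358
Δt' = γ(Δt − vΔx/c²) = 1.3358 × (40.8 μs − 0.663×9220 m / (2.998×10^8 m/s))
= 1.3358 × (20.410 μs) = 27.3 μs

Δt' ≈ 27.3 μs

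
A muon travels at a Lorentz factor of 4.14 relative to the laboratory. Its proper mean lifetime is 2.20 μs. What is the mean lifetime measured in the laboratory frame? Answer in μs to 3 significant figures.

Δt ≈ 9.11 μs

γ = 4.14 (given)
Time dilation: Δt = γτ₀ = 4.14 × 2.20 μs = 9.11 μs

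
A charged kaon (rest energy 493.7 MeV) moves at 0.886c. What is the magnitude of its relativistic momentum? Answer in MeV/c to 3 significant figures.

p ≈ 943 MeV/c

γ = 1/√(1 − 0.886²) = 2.1566
p = γβm₀c = 2.1566 × 0.886 × 493.7 MeV/c = 943 MeV/c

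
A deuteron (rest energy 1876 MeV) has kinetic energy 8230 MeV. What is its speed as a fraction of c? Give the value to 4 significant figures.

β ≈ 0.9826

γ = 1 + K/(m₀c²) = 1 + 8230/1876 = 5.38699
β = √(1 − 1/γ²) = 0.9826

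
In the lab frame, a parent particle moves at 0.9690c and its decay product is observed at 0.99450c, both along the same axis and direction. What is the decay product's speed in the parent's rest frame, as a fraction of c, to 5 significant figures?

Inverse velocity addition: u' = (u − v)/(1 − uv/c²)
= (0.99450 − 0.9690)/(1 − 0.99450×0.9690) = 0.025500/0.03632950 = 0.70191

u' ≈ 0.70191c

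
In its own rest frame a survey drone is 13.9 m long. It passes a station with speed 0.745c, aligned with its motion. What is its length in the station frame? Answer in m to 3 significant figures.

L ≈ 9.27 m

γ = 1/√(1 − 0.745²) = 1.4991
Length contraction: L = L₀/γ = 13.9/1.4991 = 9.27 m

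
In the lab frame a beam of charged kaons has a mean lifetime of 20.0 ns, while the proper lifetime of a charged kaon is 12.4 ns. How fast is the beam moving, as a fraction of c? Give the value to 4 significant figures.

β ≈ 0.7846

γ = Δt/τ₀ = 20.0/12.4 = 1.61290
β = √(1 − 1/γ²) = √(1 − 1/1.61290²) = 0.7846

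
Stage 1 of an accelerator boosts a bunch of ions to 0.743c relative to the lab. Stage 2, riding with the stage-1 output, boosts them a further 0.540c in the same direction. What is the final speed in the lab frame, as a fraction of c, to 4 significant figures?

u ≈ 0.9156c

Compose boost 2: (0.540 + 0.743)/(1 + 0.540×0.743) = 1.283/1.40122 = 0.9156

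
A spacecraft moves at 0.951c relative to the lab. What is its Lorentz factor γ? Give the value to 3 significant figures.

γ ≈ 3.23

γ = 1/√(1 − β²) = 1/√(1 − 0.951²) = 1/√(0.095599) = 3.23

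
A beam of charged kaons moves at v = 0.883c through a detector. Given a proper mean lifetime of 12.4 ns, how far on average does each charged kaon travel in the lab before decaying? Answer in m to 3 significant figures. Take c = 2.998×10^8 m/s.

γ = 1/√(1 − 0.883²) = 2.1305
Dilated lifetime: Δt = γτ₀ = 2.1305 × 12.4 ns = 26.418 ns
d = vΔt = 0.883c × 26.418 ns = 2.6472×10^8 m/s × 2.6418×10^-8 s = 6.99 m

d ≈ 6.99 m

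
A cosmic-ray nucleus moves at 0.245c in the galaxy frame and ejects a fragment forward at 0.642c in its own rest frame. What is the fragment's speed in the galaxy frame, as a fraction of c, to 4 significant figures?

u ≈ 0.7664c

Compose boost 2: (0.642 + 0.245)/(1 + 0.642×0.245) = 0.8870/1.15729 = 0.7664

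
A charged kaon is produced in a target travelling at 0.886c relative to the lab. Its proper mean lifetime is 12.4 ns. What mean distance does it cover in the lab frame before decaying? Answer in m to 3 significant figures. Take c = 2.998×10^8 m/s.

d ≈ 7.10 m

γ = 1/√(1 − 0.886²) = 2.1566
Dilated lifetime: Δt = γτ₀ = 2.1566 × 12.4 ns = 26.742 ns
d = vΔt = 0.886c × 26.742 ns = 2.6562×10^8 m/s × 2.6742×10^-8 s = 7.10 m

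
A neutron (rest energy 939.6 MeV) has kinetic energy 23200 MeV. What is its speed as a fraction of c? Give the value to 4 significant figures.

β ≈ 0.9992

γ = 1 + K/(m₀c²) = 1 + 23200/939.6 = 25.6914
β = √(1 − 1/γ²) = 0.9992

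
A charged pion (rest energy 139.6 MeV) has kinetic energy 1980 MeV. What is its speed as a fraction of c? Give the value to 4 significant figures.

β ≈ 0.9978

γ = 1 + K/(m₀c²) = 1 + 1980/139.6 = 15.1834
β = √(1 − 1/γ²) = 0.9978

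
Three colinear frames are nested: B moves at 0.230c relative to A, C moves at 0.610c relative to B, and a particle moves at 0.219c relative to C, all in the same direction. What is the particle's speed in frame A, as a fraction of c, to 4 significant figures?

Compose boost 2: (0.610 + 0.230)/(1 + 0.610×0.230) = 0.8400/1.14030 = 0.736648
Compose boost 3: (0.219 + 0.736648)/(1 + 0.219×0.736648) = 0.955648/1.16133 = 0.8229

u ≈ 0.8229c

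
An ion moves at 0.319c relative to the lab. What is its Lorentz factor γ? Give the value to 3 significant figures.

γ = 1/√(1 − β²) = 1/√(1 − 0.319²) = 1/√(0.89824) = 1.06

γ ≈ 1.06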